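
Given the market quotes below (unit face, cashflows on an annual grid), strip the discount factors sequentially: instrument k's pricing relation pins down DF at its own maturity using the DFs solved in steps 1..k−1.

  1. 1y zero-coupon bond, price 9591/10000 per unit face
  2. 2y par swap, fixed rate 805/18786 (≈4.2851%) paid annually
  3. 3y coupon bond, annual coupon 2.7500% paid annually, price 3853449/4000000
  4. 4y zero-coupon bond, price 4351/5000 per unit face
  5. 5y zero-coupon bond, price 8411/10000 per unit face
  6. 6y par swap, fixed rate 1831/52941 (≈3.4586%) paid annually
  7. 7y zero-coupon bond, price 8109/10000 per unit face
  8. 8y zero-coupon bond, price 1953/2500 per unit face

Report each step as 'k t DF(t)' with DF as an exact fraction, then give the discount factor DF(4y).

step 1 [1y] zero: DF = P = 9591/10000 ≈ 0.959100
step 2 [2y] swap r/1=805/18786: DF=(1 − 805/18786·(0.959100))/(1+805/18786) = 1839/2000 ≈ 0.919500
step 3 [3y] bond c/1=11/400: DF=(3853449/4000000 − 11/400·(0.959100+0.919500))/(1+11/400) = 8873/10000 ≈ 0.887300
step 4 [4y] zero: DF = P = 4351/5000 ≈ 0.870200
step 5 [5y] zero: DF = P = 8411/10000 ≈ 0.841100
step 6 [6y] swap r/1=1831/52941: DF=(1 − 1831/52941·(0.959100+0.919500+0.887300+0.870200+0.841100))/(1+1831/52941) = 8169/10000 ≈ 0.816900
step 7 [7y] zero: DF = P = 8109/10000 ≈ 0.810900
step 8 [8y] zero: DF = P = 1953/2500 ≈ 0.781200

1 1 9591/10000
2 2 1839/2000
3 3 8873/10000
4 4 4351/5000
5 5 8411/10000
6 6 8169/10000
7 7 8109/10000
8 8 1953/2500
DF(4y) = 4351/5000 ≈ 0.870200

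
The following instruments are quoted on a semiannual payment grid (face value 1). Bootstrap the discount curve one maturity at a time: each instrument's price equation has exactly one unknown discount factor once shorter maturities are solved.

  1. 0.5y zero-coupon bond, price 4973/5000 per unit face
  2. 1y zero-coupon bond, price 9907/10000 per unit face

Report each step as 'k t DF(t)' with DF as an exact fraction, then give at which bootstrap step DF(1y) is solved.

step 1 [0.5y] zero: DF = P = 4973/5000 ≈ 0.994600
step 2 [1y] zero: DF = P = 9907/10000 ≈ 0.990700

1 1/2 4973/5000
2 1 9907/10000
DF(1y) is solved at step 2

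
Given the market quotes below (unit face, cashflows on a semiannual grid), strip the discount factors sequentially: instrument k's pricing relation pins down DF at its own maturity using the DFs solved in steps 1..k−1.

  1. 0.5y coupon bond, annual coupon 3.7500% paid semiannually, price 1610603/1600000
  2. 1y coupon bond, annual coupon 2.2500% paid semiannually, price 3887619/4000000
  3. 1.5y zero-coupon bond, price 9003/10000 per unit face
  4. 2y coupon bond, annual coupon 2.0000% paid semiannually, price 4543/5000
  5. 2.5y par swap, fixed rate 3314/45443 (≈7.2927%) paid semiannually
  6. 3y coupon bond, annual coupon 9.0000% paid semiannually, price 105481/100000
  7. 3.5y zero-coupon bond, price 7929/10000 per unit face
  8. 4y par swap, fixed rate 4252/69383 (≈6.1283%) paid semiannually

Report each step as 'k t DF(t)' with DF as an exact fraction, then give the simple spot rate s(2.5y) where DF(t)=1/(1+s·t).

step 1 [0.5y] bond c/2=3/160: DF=(1610603/1600000 − 3/160·(0))/(1+3/160) = 9881/10000 ≈ 0.988100
step 2 [1y] bond c/2=9/800: DF=(3887619/4000000 − 9/800·(0.988100))/(1+9/800) = 9501/10000 ≈ 0.950100
step 3 [1.5y] zero: DF = P = 9003/10000 ≈ 0.900300
step 4 [2y] bond c/2=1/100: DF=(4543/5000 − 1/100·(0.988100+0.950100+0.900300))/(1+1/100) = 1743/2000 ≈ 0.871500
step 5 [2.5y] swap r/2=1657/45443: DF=(1 − 1657/45443·(0.988100+0.950100+0.900300+0.871500))/(1+1657/45443) = 8343/10000 ≈ 0.834300
step 6 [3y] bond c/2=9/200: DF=(105481/100000 − 9/200·(0.988100+0.950100+0.900300+0.871500+0.834300))/(1+9/200) = 8137/10000 ≈ 0.813700
step 7 [3.5y] zero: DF = P = 7929/10000 ≈ 0.792900
step 8 [4y] swap r/2=2126/69383: DF=(1 − 2126/69383·(0.988100+0.950100+0.900300+0.871500+0.834300+0.813700+0.792900))/(1+2126/69383) = 3937/5000 ≈ 0.787400

1 1/2 9881/10000
2 1 9501/10000
3 3/2 9003/10000
4 2 1743/2000
5 5/2 8343/10000
6 3 8137/10000
7 7/2 7929/10000
8 4 3937/5000
s(2.5y) = (1/(8343/10000) − 1)/(5/2) = 3314/41715 ≈ 7.9444%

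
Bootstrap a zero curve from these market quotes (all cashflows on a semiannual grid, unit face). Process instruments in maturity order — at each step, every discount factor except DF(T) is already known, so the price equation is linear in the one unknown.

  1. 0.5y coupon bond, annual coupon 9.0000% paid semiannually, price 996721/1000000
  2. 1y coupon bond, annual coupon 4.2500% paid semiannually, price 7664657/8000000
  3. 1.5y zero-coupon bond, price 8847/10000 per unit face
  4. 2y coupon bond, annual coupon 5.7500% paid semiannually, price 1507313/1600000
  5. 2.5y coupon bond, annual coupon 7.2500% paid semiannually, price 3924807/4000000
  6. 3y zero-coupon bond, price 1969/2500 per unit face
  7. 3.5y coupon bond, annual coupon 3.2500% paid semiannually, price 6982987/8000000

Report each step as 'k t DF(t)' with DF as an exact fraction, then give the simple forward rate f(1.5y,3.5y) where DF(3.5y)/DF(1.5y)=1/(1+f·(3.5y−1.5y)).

step 1 [0.5y] bond c/2=9/200: DF=(996721/1000000 − 9/200·(0))/(1+9/200) = 4769/5000 ≈ 0.953800
step 2 [1y] bond c/2=17/800: DF=(7664657/8000000 − 17/800·(0.953800))/(1+17/800) = 9183/10000 ≈ 0.918300
step 3 [1.5y] zero: DF = P = 8847/10000 ≈ 0.884700
step 4 [2y] bond c/2=23/800: DF=(1507313/1600000 − 23/800·(0.953800+0.918300+0.884700))/(1+23/800) = 8387/10000 ≈ 0.838700
step 5 [2.5y] bond c/2=29/800: DF=(3924807/4000000 − 29/800·(0.953800+0.918300+0.884700+0.838700))/(1+29/800) = 8211/10000 ≈ 0.821100
step 6 [3y] zero: DF = P = 1969/2500 ≈ 0.787600
step 7 [3.5y] bond c/2=13/800: DF=(6982987/8000000 − 13/800·(0.953800+0.918300+0.884700+0.838700+0.821100+0.787600))/(1+13/800) = 7757/10000 ≈ 0.775700

1 1/2 4769/5000
2 1 9183/10000
3 3/2 8847/10000
4 2 8387/10000
5 5/2 8211/10000
6 3 1969/2500
7 7/2 7757/10000
f(1.5y,3.5y) = ((8847/10000)/(7757/10000) − 1)/(2) = 545/7757 ≈ 7.0259%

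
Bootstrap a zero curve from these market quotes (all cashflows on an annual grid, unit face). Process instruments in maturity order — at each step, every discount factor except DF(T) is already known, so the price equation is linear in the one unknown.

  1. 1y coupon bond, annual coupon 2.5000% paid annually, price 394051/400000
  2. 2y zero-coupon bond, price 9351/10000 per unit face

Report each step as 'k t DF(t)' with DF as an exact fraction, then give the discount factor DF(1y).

step 1 [1y] bond c/1=1/40: DF=(394051/400000 − 1/40·(0))/(1+1/40) = 9611/10000 ≈ 0.961100
step 2 [2y] zero: DF = P = 9351/10000 ≈ 0.935100

1 1 9611/10000
2 2 9351/10000
DF(1y) = 9611/10000 ≈ 0.961100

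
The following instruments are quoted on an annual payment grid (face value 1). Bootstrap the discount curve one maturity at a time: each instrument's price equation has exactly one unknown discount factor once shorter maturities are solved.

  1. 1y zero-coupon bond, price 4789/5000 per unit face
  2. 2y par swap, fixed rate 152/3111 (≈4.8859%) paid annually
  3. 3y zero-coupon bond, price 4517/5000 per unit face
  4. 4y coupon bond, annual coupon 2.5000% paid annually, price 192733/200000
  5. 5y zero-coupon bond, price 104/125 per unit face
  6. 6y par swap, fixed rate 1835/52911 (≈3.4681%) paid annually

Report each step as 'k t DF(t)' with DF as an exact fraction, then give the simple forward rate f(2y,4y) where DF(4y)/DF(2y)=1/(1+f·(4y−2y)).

step 1 [1y] zero: DF = P = 4789/5000 ≈ 0.957800
step 2 [2y] swap r/1=152/3111: DF=(1 − 152/3111·(0.957800))/(1+152/3111) = 568/625 ≈ 0.908800
step 3 [3y] zero: DF = P = 4517/5000 ≈ 0.903400
step 4 [4y] bond c/1=1/40: DF=(192733/200000 − 1/40·(0.957800+0.908800+0.903400))/(1+1/40) = 4363/5000 ≈ 0.872600
step 5 [5y] zero: DF = P = 104/125 ≈ 0.832000
step 6 [6y] swap r/1=1835/52911: DF=(1 − 1835/52911·(0.957800+0.908800+0.903400+0.872600+0.832000))/(1+1835/52911) = 1633/2000 ≈ 0.816500

1 1 4789/5000
2 2 568/625
3 3 4517/5000
4 4 4363/5000
5 5 104/125
6 6 1633/2000
f(2y,4y) = ((568/625)/(4363/5000) − 1)/(2) = 181/8726 ≈ 2.0743%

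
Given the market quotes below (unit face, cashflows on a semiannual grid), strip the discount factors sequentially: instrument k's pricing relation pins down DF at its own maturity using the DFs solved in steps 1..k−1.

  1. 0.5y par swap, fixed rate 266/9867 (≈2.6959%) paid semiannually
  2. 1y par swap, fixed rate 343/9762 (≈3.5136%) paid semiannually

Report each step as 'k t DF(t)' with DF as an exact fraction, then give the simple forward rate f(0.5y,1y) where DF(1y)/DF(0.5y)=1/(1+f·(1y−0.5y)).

step 1 [0.5y] swap r/2=133/9867: DF=(1 − 133/9867·(0))/(1+133/9867) = 9867/10000 ≈ 0.986700
step 2 [1y] swap r/2=343/19524: DF=(1 − 343/19524·(0.986700))/(1+343/19524) = 9657/10000 ≈ 0.965700

1 1/2 9867/10000
2 1 9657/10000
f(0.5y,1y) = ((9867/10000)/(9657/10000) − 1)/(1/2) = 140/3219 ≈ 4.3492%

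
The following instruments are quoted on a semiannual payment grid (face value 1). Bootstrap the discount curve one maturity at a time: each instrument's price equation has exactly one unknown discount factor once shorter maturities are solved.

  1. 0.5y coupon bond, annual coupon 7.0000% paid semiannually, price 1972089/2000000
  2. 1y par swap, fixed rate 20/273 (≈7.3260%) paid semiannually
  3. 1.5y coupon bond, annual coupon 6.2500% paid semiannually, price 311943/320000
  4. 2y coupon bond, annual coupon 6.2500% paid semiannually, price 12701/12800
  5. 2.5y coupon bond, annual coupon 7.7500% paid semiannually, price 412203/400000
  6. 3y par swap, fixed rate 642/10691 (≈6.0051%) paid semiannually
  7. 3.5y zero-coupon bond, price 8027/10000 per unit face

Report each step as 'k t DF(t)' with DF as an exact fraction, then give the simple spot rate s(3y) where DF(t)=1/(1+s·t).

step 1 [0.5y] bond c/2=7/200: DF=(1972089/2000000 − 7/200·(0))/(1+7/200) = 9527/10000 ≈ 0.952700
step 2 [1y] swap r/2=10/273: DF=(1 − 10/273·(0.952700))/(1+10/273) = 931/1000 ≈ 0.931000
step 3 [1.5y] bond c/2=1/32: DF=(311943/320000 − 1/32·(0.952700+0.931000))/(1+1/32) = 4441/5000 ≈ 0.888200
step 4 [2y] bond c/2=1/32: DF=(12701/12800 − 1/32·(0.952700+0.931000+0.888200))/(1+1/32) = 4391/5000 ≈ 0.878200
step 5 [2.5y] bond c/2=31/800: DF=(412203/400000 − 31/800·(0.952700+0.931000+0.888200+0.878200))/(1+31/800) = 8559/10000 ≈ 0.855900
step 6 [3y] swap r/2=321/10691: DF=(1 − 321/10691·(0.952700+0.931000+0.888200+0.878200+0.855900))/(1+321/10691) = 1679/2000 ≈ 0.839500
step 7 [3.5y] zero: DF = P = 8027/10000 ≈ 0.802700

1 1/2 9527/10000
2 1 931/1000
3 3/2 4441/5000
4 2 4391/5000
5 5/2 8559/10000
6 3 1679/2000
7 7/2 8027/10000
s(3y) = (1/(1679/2000) − 1)/(3) = 107/1679 ≈ 6.3728%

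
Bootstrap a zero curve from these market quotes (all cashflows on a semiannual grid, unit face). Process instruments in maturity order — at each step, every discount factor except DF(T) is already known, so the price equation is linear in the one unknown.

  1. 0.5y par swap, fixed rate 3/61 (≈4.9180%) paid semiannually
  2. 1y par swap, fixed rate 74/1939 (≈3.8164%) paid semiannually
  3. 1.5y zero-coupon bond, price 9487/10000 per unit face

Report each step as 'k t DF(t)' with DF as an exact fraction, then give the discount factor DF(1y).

1 1/2 122/125
2 1 963/1000
3 3/2 9487/10000
DF(1y) = 963/1000 ≈ 0.963000

step 1 [0.5y] swap r/2=3/122: DF=(1 − 3/122·(0))/(1+3/122) = 122/125 ≈ 0.976000
step 2 [1y] swap r/2=37/1939: DF=(1 − 37/1939·(0.976000))/(1+37/1939) = 963/1000 ≈ 0.963000
step 3 [1.5y] zero: DF = P = 9487/10000 ≈ 0.948700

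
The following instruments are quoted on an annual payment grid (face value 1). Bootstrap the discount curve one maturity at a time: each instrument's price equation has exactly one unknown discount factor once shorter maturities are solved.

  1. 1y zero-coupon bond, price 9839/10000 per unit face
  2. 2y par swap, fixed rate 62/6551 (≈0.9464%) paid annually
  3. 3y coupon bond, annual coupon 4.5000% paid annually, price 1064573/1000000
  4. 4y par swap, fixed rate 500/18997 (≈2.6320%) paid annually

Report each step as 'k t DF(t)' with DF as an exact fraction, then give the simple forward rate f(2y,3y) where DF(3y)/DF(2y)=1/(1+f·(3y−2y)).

1 1 9839/10000
2 2 4907/5000
3 3 9341/10000
4 4 9/10
f(2y,3y) = ((4907/5000)/(9341/10000) − 1)/(1) = 473/9341 ≈ 5.0637%

step 1 [1y] zero: DF = P = 9839/10000 ≈ 0.983900
step 2 [2y] swap r/1=62/6551: DF=(1 − 62/6551·(0.983900))/(1+62/6551) = 4907/5000 ≈ 0.981400
step 3 [3y] bond c/1=9/200: DF=(1064573/1000000 − 9/200·(0.983900+0.981400))/(1+9/200) = 9341/10000 ≈ 0.934100
step 4 [4y] swap r/1=500/18997: DF=(1 − 500/18997·(0.983900+0.981400+0.934100))/(1+500/18997) = 9/10 ≈ 0.900000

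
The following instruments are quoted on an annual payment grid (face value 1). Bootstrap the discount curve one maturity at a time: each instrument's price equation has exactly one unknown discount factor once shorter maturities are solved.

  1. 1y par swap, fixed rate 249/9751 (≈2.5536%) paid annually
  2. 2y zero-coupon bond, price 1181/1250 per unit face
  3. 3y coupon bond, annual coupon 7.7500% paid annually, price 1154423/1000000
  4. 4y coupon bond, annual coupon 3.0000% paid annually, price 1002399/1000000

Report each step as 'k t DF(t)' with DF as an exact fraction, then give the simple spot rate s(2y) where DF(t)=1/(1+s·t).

step 1 [1y] swap r/1=249/9751: DF=(1 − 249/9751·(0))/(1+249/9751) = 9751/10000 ≈ 0.975100
step 2 [2y] zero: DF = P = 1181/1250 ≈ 0.944800
step 3 [3y] bond c/1=31/400: DF=(1154423/1000000 − 31/400·(0.975100+0.944800))/(1+31/400) = 9333/10000 ≈ 0.933300
step 4 [4y] bond c/1=3/100: DF=(1002399/1000000 − 3/100·(0.975100+0.944800+0.933300))/(1+3/100) = 8901/10000 ≈ 0.890100

1 1 9751/10000
2 2 1181/1250
3 3 9333/10000
4 4 8901/10000
s(2y) = (1/(1181/1250) − 1)/(2) = 69/2362 ≈ 2.9213%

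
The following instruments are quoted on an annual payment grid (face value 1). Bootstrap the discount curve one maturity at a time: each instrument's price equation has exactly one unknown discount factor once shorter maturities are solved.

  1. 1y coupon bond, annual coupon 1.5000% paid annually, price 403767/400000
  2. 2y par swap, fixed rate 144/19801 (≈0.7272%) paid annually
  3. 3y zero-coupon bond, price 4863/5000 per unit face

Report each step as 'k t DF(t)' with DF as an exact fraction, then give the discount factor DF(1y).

step 1 [1y] bond c/1=3/200: DF=(403767/400000 − 3/200·(0))/(1+3/200) = 1989/2000 ≈ 0.994500
step 2 [2y] swap r/1=144/19801: DF=(1 − 144/19801·(0.994500))/(1+144/19801) = 616/625 ≈ 0.985600
step 3 [3y] zero: DF = P = 4863/5000 ≈ 0.972600

1 1 1989/2000
2 2 616/625
3 3 4863/5000
DF(1y) = 1989/2000 ≈ 0.994500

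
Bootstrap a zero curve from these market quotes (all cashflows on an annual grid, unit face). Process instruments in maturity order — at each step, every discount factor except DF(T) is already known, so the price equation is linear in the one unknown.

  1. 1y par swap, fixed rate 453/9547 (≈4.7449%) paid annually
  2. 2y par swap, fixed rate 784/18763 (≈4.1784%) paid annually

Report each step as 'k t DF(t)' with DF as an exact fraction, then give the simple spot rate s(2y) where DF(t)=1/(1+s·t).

1 1 9547/10000
2 2 576/625
s(2y) = (1/(576/625) − 1)/(2) = 49/1152 ≈ 4.2535%

step 1 [1y] swap r/1=453/9547: DF=(1 − 453/9547·(0))/(1+453/9547) = 9547/10000 ≈ 0.954700
step 2 [2y] swap r/1=784/18763: DF=(1 − 784/18763·(0.954700))/(1+784/18763) = 576/625 ≈ 0.921600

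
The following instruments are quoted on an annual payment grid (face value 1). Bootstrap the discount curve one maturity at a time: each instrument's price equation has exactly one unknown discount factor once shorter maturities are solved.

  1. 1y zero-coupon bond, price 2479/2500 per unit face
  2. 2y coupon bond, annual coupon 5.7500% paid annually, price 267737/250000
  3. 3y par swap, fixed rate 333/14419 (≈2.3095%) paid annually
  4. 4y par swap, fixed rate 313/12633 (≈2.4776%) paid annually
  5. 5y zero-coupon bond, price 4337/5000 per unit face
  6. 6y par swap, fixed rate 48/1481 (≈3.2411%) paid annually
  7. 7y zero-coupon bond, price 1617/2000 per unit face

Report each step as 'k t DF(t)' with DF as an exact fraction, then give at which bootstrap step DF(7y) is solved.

step 1 [1y] zero: DF = P = 2479/2500 ≈ 0.991600
step 2 [2y] bond c/1=23/400: DF=(267737/250000 − 23/400·(0.991600))/(1+23/400) = 2397/2500 ≈ 0.958800
step 3 [3y] swap r/1=333/14419: DF=(1 − 333/14419·(0.991600+0.958800))/(1+333/14419) = 4667/5000 ≈ 0.933400
step 4 [4y] swap r/1=313/12633: DF=(1 − 313/12633·(0.991600+0.958800+0.933400))/(1+313/12633) = 9061/10000 ≈ 0.906100
step 5 [5y] zero: DF = P = 4337/5000 ≈ 0.867400
step 6 [6y] swap r/1=48/1481: DF=(1 − 48/1481·(0.991600+0.958800+0.933400+0.906100+0.867400))/(1+48/1481) = 514/625 ≈ 0.822400
step 7 [7y] zero: DF = P = 1617/2000 ≈ 0.808500

1 1 2479/2500
2 2 2397/2500
3 3 4667/5000
4 4 9061/10000
5 5 4337/5000
6 6 514/625
7 7 1617/2000
DF(7y) is solved at step 7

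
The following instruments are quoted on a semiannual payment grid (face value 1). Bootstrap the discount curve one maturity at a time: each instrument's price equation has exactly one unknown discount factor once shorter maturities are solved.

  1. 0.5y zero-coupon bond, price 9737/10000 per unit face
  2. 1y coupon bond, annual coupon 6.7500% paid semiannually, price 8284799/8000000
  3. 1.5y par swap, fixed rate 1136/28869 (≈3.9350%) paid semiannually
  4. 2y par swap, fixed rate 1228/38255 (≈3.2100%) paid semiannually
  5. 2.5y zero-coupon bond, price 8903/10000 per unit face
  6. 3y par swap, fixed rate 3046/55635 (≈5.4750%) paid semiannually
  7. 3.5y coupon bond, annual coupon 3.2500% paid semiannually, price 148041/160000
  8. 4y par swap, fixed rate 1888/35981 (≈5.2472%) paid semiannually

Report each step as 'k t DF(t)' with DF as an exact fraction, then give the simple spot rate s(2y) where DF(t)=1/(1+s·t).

1 1/2 9737/10000
2 1 97/100
3 3/2 1179/1250
4 2 4693/5000
5 5/2 8903/10000
6 3 8477/10000
7 7/2 1643/2000
8 4 507/625
s(2y) = (1/(4693/5000) − 1)/(2) = 307/9386 ≈ 3.2708%

step 1 [0.5y] zero: DF = P = 9737/10000 ≈ 0.973700
step 2 [1y] bond c/2=27/800: DF=(8284799/8000000 − 27/800·(0.973700))/(1+27/800) = 97/100 ≈ 0.970000
step 3 [1.5y] swap r/2=568/28869: DF=(1 − 568/28869·(0.973700+0.970000))/(1+568/28869) = 1179/1250 ≈ 0.943200
step 4 [2y] swap r/2=614/38255: DF=(1 − 614/38255·(0.973700+0.970000+0.943200))/(1+614/38255) = 4693/5000 ≈ 0.938600
step 5 [2.5y] zero: DF = P = 8903/10000 ≈ 0.890300
step 6 [3y] swap r/2=1523/55635: DF=(1 − 1523/55635·(0.973700+0.970000+0.943200+0.938600+0.890300))/(1+1523/55635) = 8477/10000 ≈ 0.847700
step 7 [3.5y] bond c/2=13/800: DF=(148041/160000 − 13/800·(0.973700+0.970000+0.943200+0.938600+0.890300+0.847700))/(1+13/800) = 1643/2000 ≈ 0.821500
step 8 [4y] swap r/2=944/35981: DF=(1 − 944/35981·(0.973700+0.970000+0.943200+0.938600+0.890300+0.847700+0.821500))/(1+944/35981) = 507/625 ≈ 0.811200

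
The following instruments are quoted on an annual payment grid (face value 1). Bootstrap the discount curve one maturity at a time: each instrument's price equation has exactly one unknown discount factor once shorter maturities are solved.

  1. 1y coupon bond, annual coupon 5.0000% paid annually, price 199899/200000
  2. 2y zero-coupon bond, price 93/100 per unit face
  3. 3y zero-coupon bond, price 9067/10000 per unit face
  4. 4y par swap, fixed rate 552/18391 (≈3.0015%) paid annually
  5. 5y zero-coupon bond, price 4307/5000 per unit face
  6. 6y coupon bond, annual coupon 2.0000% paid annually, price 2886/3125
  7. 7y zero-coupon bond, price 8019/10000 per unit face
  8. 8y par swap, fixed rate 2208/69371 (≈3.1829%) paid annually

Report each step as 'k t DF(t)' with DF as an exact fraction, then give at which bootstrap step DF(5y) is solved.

step 1 [1y] bond c/1=1/20: DF=(199899/200000 − 1/20·(0))/(1+1/20) = 9519/10000 ≈ 0.951900
step 2 [2y] zero: DF = P = 93/100 ≈ 0.930000
step 3 [3y] zero: DF = P = 9067/10000 ≈ 0.906700
step 4 [4y] swap r/1=552/18391: DF=(1 − 552/18391·(0.951900+0.930000+0.906700))/(1+552/18391) = 556/625 ≈ 0.889600
step 5 [5y] zero: DF = P = 4307/5000 ≈ 0.861400
step 6 [6y] bond c/1=1/50: DF=(2886/3125 − 1/50·(0.951900+0.930000+0.906700+0.889600+0.861400))/(1+1/50) = 2041/2500 ≈ 0.816400
step 7 [7y] zero: DF = P = 8019/10000 ≈ 0.801900
step 8 [8y] swap r/1=2208/69371: DF=(1 − 2208/69371·(0.951900+0.930000+0.906700+0.889600+0.861400+0.816400+0.801900))/(1+2208/69371) = 487/625 ≈ 0.779200

1 1 9519/10000
2 2 93/100
3 3 9067/10000
4 4 556/625
5 5 4307/5000
6 6 2041/2500
7 7 8019/10000
8 8 487/625
DF(5y) is solved at step 5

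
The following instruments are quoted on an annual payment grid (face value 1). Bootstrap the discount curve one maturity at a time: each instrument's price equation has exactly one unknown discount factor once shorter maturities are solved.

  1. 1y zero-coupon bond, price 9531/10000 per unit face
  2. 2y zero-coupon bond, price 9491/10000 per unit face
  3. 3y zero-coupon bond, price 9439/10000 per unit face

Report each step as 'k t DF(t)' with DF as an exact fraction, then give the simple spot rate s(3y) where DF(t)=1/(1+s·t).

step 1 [1y] zero: DF = P = 9531/10000 ≈ 0.953100
step 2 [2y] zero: DF = P = 9491/10000 ≈ 0.949100
step 3 [3y] zero: DF = P = 9439/10000 ≈ 0.943900

1 1 9531/10000
2 2 9491/10000
3 3 9439/10000
s(3y) = (1/(9439/10000) − 1)/(3) = 187/9439 ≈ 1.9811%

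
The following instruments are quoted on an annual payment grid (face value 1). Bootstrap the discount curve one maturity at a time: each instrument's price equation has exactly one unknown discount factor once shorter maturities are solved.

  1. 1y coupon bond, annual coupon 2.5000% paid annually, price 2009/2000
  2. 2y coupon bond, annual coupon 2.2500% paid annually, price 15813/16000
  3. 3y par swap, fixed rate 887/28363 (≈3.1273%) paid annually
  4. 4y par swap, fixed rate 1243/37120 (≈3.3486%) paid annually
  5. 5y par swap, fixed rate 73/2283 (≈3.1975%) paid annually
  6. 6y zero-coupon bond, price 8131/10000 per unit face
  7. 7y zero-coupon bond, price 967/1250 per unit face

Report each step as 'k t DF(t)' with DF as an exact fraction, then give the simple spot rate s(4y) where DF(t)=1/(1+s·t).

1 1 49/50
2 2 189/200
3 3 9113/10000
4 4 8757/10000
5 5 427/500
6 6 8131/10000
7 7 967/1250
s(4y) = (1/(8757/10000) − 1)/(4) = 1243/35028 ≈ 3.5486%

step 1 [1y] bond c/1=1/40: DF=(2009/2000 − 1/40·(0))/(1+1/40) = 49/50 ≈ 0.980000
step 2 [2y] bond c/1=9/400: DF=(15813/16000 − 9/400·(0.980000))/(1+9/400) = 189/200 ≈ 0.945000
step 3 [3y] swap r/1=887/28363: DF=(1 − 887/28363·(0.980000+0.945000))/(1+887/28363) = 9113/10000 ≈ 0.911300
step 4 [4y] swap r/1=1243/37120: DF=(1 − 1243/37120·(0.980000+0.945000+0.911300))/(1+1243/37120) = 8757/10000 ≈ 0.875700
step 5 [5y] swap r/1=73/2283: DF=(1 − 73/2283·(0.980000+0.945000+0.911300+0.875700))/(1+73/2283) = 427/500 ≈ 0.854000
step 6 [6y] zero: DF = P = 8131/10000 ≈ 0.813100
step 7 [7y] zero: DF = P = 967/1250 ≈ 0.773600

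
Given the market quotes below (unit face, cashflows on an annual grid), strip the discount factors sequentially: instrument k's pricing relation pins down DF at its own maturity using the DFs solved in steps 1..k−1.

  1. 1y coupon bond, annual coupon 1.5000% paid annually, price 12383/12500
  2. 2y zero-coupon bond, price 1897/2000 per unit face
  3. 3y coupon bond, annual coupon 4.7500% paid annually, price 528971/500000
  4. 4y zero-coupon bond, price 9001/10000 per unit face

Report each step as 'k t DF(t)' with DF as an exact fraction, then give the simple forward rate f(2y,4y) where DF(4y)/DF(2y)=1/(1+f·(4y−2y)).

1 1 122/125
2 2 1897/2000
3 3 9227/10000
4 4 9001/10000
f(2y,4y) = ((1897/2000)/(9001/10000) − 1)/(2) = 242/9001 ≈ 2.6886%

step 1 [1y] bond c/1=3/200: DF=(12383/12500 − 3/200·(0))/(1+3/200) = 122/125 ≈ 0.976000
step 2 [2y] zero: DF = P = 1897/2000 ≈ 0.948500
step 3 [3y] bond c/1=19/400: DF=(528971/500000 − 19/400·(0.976000+0.948500))/(1+19/400) = 9227/10000 ≈ 0.922700
step 4 [4y] zero: DF = P = 9001/10000 ≈ 0.900100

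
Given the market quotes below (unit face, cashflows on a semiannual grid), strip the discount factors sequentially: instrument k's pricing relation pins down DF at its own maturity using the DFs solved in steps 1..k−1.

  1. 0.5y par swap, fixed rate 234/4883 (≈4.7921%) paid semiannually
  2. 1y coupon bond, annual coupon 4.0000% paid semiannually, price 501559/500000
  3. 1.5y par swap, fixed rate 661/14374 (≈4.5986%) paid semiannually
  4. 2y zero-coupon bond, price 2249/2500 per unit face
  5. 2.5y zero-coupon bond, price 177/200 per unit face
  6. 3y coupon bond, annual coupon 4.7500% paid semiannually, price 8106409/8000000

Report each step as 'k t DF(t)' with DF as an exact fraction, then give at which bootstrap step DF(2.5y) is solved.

step 1 [0.5y] swap r/2=117/4883: DF=(1 − 117/4883·(0))/(1+117/4883) = 4883/5000 ≈ 0.976600
step 2 [1y] bond c/2=1/50: DF=(501559/500000 − 1/50·(0.976600))/(1+1/50) = 9643/10000 ≈ 0.964300
step 3 [1.5y] swap r/2=661/28748: DF=(1 − 661/28748·(0.976600+0.964300))/(1+661/28748) = 9339/10000 ≈ 0.933900
step 4 [2y] zero: DF = P = 2249/2500 ≈ 0.899600
step 5 [2.5y] zero: DF = P = 177/200 ≈ 0.885000
step 6 [3y] bond c/2=19/800: DF=(8106409/8000000 − 19/800·(0.976600+0.964300+0.933900+0.899600+0.885000))/(1+19/800) = 8817/10000 ≈ 0.881700

1 1/2 4883/5000
2 1 9643/10000
3 3/2 9339/10000
4 2 2249/2500
5 5/2 177/200
6 3 8817/10000
DF(2.5y) is solved at step 5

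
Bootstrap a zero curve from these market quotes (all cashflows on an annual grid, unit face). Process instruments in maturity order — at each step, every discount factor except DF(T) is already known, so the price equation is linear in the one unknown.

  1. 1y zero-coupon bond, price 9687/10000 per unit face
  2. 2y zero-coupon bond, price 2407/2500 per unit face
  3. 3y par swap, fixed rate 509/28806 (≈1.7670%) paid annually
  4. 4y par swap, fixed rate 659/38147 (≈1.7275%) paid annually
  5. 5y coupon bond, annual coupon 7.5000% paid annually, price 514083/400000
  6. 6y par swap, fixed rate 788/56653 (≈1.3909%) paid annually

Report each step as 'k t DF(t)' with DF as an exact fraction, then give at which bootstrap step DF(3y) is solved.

1 1 9687/10000
2 2 2407/2500
3 3 9491/10000
4 4 9341/10000
5 5 4647/5000
6 6 2303/2500
DF(3y) is solved at step 3

step 1 [1y] zero: DF = P = 9687/10000 ≈ 0.968700
step 2 [2y] zero: DF = P = 2407/2500 ≈ 0.962800
step 3 [3y] swap r/1=509/28806: DF=(1 − 509/28806·(0.968700+0.962800))/(1+509/28806) = 9491/10000 ≈ 0.949100
step 4 [4y] swap r/1=659/38147: DF=(1 − 659/38147·(0.968700+0.962800+0.949100))/(1+659/38147) = 9341/10000 ≈ 0.934100
step 5 [5y] bond c/1=3/40: DF=(514083/400000 − 3/40·(0.968700+0.962800+0.949100+0.934100))/(1+3/40) = 4647/5000 ≈ 0.929400
step 6 [6y] swap r/1=788/56653: DF=(1 − 788/56653·(0.968700+0.962800+0.949100+0.934100+0.929400))/(1+788/56653) = 2303/2500 ≈ 0.921200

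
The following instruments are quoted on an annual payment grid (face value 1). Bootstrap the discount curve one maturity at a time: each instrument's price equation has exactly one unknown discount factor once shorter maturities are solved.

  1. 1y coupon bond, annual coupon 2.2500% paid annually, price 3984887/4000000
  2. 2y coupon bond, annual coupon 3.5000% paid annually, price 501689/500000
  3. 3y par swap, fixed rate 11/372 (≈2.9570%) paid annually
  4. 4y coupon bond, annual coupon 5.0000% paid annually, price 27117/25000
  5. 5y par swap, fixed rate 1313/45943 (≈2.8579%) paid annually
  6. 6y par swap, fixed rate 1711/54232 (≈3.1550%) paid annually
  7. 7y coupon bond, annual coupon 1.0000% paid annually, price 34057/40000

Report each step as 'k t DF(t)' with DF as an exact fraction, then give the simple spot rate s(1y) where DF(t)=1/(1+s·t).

1 1 9743/10000
2 2 1873/2000
3 3 2291/2500
4 4 1123/1250
5 5 8687/10000
6 6 8289/10000
7 7 7893/10000
s(1y) = (1/(9743/10000) − 1)/(1) = 257/9743 ≈ 2.6378%

step 1 [1y] bond c/1=9/400: DF=(3984887/4000000 − 9/400·(0))/(1+9/400) = 9743/10000 ≈ 0.974300
step 2 [2y] bond c/1=7/200: DF=(501689/500000 − 7/200·(0.974300))/(1+7/200) = 1873/2000 ≈ 0.936500
step 3 [3y] swap r/1=11/372: DF=(1 − 11/372·(0.974300+0.936500))/(1+11/372) = 2291/2500 ≈ 0.916400
step 4 [4y] bond c/1=1/20: DF=(27117/25000 − 1/20·(0.974300+0.936500+0.916400))/(1+1/20) = 1123/1250 ≈ 0.898400
step 5 [5y] swap r/1=1313/45943: DF=(1 − 1313/45943·(0.974300+0.936500+0.916400+0.898400))/(1+1313/45943) = 8687/10000 ≈ 0.868700
step 6 [6y] swap r/1=1711/54232: DF=(1 − 1711/54232·(0.974300+0.936500+0.916400+0.898400+0.868700))/(1+1711/54232) = 8289/10000 ≈ 0.828900
step 7 [7y] bond c/1=1/100: DF=(34057/40000 − 1/100·(0.974300+0.936500+0.916400+0.898400+0.868700+0.828900))/(1+1/100) = 7893/10000 ≈ 0.789300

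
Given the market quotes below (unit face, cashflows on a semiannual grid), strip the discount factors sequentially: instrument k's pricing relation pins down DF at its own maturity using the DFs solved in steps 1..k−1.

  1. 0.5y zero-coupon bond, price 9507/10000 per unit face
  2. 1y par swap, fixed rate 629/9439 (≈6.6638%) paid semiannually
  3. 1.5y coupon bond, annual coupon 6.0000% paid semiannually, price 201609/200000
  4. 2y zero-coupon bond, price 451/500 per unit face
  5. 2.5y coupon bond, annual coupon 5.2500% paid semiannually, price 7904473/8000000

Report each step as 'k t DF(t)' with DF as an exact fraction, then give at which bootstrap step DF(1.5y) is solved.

1 1/2 9507/10000
2 1 9371/10000
3 3/2 9237/10000
4 2 451/500
5 5/2 4339/5000
DF(1.5y) is solved at step 3

step 1 [0.5y] zero: DF = P = 9507/10000 ≈ 0.950700
step 2 [1y] swap r/2=629/18878: DF=(1 − 629/18878·(0.950700))/(1+629/18878) = 9371/10000 ≈ 0.937100
step 3 [1.5y] bond c/2=3/100: DF=(201609/200000 − 3/100·(0.950700+0.937100))/(1+3/100) = 9237/10000 ≈ 0.923700
step 4 [2y] zero: DF = P = 451/500 ≈ 0.902000
step 5 [2.5y] bond c/2=21/800: DF=(7904473/8000000 − 21/800·(0.950700+0.937100+0.923700+0.902000))/(1+21/800) = 4339/5000 ≈ 0.867800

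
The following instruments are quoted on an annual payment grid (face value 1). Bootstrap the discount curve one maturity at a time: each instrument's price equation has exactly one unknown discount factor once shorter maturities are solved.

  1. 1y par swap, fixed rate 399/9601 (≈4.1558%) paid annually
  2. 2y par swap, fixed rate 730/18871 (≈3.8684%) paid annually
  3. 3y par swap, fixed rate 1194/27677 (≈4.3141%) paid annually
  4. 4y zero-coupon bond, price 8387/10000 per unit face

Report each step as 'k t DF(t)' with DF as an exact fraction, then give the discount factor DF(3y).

step 1 [1y] swap r/1=399/9601: DF=(1 − 399/9601·(0))/(1+399/9601) = 9601/10000 ≈ 0.960100
step 2 [2y] swap r/1=730/18871: DF=(1 − 730/18871·(0.960100))/(1+730/18871) = 927/1000 ≈ 0.927000
step 3 [3y] swap r/1=1194/27677: DF=(1 − 1194/27677·(0.960100+0.927000))/(1+1194/27677) = 4403/5000 ≈ 0.880600
step 4 [4y] zero: DF = P = 8387/10000 ≈ 0.838700

1 1 9601/10000
2 2 927/1000
3 3 4403/5000
4 4 8387/10000
DF(3y) = 4403/5000 ≈ 0.880600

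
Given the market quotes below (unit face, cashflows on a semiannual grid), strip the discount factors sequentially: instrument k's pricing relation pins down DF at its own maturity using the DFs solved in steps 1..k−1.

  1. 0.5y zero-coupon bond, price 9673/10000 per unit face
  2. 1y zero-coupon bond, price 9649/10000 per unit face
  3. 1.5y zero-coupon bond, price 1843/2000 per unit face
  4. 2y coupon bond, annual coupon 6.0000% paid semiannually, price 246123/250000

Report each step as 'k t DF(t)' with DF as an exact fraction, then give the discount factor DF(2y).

1 1/2 9673/10000
2 1 9649/10000
3 3/2 1843/2000
4 2 8727/10000
DF(2y) = 8727/10000 ≈ 0.872700

step 1 [0.5y] zero: DF = P = 9673/10000 ≈ 0.967300
step 2 [1y] zero: DF = P = 9649/10000 ≈ 0.964900
step 3 [1.5y] zero: DF = P = 1843/2000 ≈ 0.921500
step 4 [2y] bond c/2=3/100: DF=(246123/250000 − 3/100·(0.967300+0.964900+0.921500))/(1+3/100) = 8727/10000 ≈ 0.872700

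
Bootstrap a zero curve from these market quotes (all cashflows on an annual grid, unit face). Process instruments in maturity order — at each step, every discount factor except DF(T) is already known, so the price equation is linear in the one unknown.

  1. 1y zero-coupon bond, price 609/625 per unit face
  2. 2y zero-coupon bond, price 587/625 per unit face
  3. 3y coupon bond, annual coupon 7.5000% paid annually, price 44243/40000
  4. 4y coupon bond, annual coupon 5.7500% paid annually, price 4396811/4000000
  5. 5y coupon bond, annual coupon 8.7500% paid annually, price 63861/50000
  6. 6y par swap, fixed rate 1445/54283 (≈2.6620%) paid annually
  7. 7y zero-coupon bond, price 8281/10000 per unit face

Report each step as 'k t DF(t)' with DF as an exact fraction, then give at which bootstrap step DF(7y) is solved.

step 1 [1y] zero: DF = P = 609/625 ≈ 0.974400
step 2 [2y] zero: DF = P = 587/625 ≈ 0.939200
step 3 [3y] bond c/1=3/40: DF=(44243/40000 − 3/40·(0.974400+0.939200))/(1+3/40) = 4477/5000 ≈ 0.895400
step 4 [4y] bond c/1=23/400: DF=(4396811/4000000 − 23/400·(0.974400+0.939200+0.895400))/(1+23/400) = 8867/10000 ≈ 0.886700
step 5 [5y] bond c/1=7/80: DF=(63861/50000 − 7/80·(0.974400+0.939200+0.895400+0.886700))/(1+7/80) = 8771/10000 ≈ 0.877100
step 6 [6y] swap r/1=1445/54283: DF=(1 − 1445/54283·(0.974400+0.939200+0.895400+0.886700+0.877100))/(1+1445/54283) = 1711/2000 ≈ 0.855500
step 7 [7y] zero: DF = P = 8281/10000 ≈ 0.828100

1 1 609/625
2 2 587/625
3 3 4477/5000
4 4 8867/10000
5 5 8771/10000
6 6 1711/2000
7 7 8281/10000
DF(7y) is solved at step 7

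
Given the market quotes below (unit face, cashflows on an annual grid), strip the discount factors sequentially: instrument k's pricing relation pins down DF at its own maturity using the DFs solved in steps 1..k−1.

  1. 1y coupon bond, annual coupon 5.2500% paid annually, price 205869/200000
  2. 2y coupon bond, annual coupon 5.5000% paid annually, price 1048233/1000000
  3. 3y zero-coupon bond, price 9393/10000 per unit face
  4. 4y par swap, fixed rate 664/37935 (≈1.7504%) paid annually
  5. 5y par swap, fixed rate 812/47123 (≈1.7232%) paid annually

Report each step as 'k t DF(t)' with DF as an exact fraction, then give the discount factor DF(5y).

1 1 489/500
2 2 4713/5000
3 3 9393/10000
4 4 1167/1250
5 5 2297/2500
DF(5y) = 2297/2500 ≈ 0.918800

step 1 [1y] bond c/1=21/400: DF=(205869/200000 − 21/400·(0))/(1+21/400) = 489/500 ≈ 0.978000
step 2 [2y] bond c/1=11/200: DF=(1048233/1000000 − 11/200·(0.978000))/(1+11/200) = 4713/5000 ≈ 0.942600
step 3 [3y] zero: DF = P = 9393/10000 ≈ 0.939300
step 4 [4y] swap r/1=664/37935: DF=(1 − 664/37935·(0.978000+0.942600+0.939300))/(1+664/37935) = 1167/1250 ≈ 0.933600
step 5 [5y] swap r/1=812/47123: DF=(1 − 812/47123·(0.978000+0.942600+0.939300+0.933600))/(1+812/47123) = 2297/2500 ≈ 0.918800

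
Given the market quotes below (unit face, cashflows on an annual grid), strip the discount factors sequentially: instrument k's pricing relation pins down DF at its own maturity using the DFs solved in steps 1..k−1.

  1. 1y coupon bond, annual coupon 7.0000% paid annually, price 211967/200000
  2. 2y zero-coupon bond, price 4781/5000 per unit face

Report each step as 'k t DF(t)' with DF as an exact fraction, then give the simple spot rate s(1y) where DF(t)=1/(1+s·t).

step 1 [1y] bond c/1=7/100: DF=(211967/200000 − 7/100·(0))/(1+7/100) = 1981/2000 ≈ 0.990500
step 2 [2y] zero: DF = P = 4781/5000 ≈ 0.956200

1 1 1981/2000
2 2 4781/5000
s(1y) = (1/(1981/2000) − 1)/(1) = 19/1981 ≈ 0.9591%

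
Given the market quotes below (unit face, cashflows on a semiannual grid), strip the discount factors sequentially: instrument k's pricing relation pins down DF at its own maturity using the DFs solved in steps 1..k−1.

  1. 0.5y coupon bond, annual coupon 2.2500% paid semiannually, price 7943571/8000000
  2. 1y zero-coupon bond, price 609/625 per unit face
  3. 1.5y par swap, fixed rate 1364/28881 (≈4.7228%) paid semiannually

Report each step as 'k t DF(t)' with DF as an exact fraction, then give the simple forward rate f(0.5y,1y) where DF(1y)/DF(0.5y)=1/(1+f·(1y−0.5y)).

1 1/2 9819/10000
2 1 609/625
3 3/2 4659/5000
f(0.5y,1y) = ((9819/10000)/(609/625) − 1)/(1/2) = 25/1624 ≈ 1.5394%

step 1 [0.5y] bond c/2=9/800: DF=(7943571/8000000 − 9/800·(0))/(1+9/800) = 9819/10000 ≈ 0.981900
step 2 [1y] zero: DF = P = 609/625 ≈ 0.974400
step 3 [1.5y] swap r/2=682/28881: DF=(1 − 682/28881·(0.981900+0.974400))/(1+682/28881) = 4659/5000 ≈ 0.931800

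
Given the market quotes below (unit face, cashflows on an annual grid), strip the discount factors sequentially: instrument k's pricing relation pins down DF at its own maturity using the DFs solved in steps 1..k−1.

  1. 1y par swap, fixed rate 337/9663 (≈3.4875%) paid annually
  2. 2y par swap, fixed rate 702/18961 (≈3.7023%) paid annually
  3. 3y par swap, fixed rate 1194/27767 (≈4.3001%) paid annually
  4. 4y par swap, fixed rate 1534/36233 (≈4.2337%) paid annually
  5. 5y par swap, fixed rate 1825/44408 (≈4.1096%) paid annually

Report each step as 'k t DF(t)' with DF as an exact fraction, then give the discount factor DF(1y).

step 1 [1y] swap r/1=337/9663: DF=(1 − 337/9663·(0))/(1+337/9663) = 9663/10000 ≈ 0.966300
step 2 [2y] swap r/1=702/18961: DF=(1 − 702/18961·(0.966300))/(1+702/18961) = 4649/5000 ≈ 0.929800
step 3 [3y] swap r/1=1194/27767: DF=(1 − 1194/27767·(0.966300+0.929800))/(1+1194/27767) = 4403/5000 ≈ 0.880600
step 4 [4y] swap r/1=1534/36233: DF=(1 − 1534/36233·(0.966300+0.929800+0.880600))/(1+1534/36233) = 4233/5000 ≈ 0.846600
step 5 [5y] swap r/1=1825/44408: DF=(1 − 1825/44408·(0.966300+0.929800+0.880600+0.846600))/(1+1825/44408) = 327/400 ≈ 0.817500

1 1 9663/10000
2 2 4649/5000
3 3 4403/5000
4 4 4233/5000
5 5 327/400
DF(1y) = 9663/10000 ≈ 0.966300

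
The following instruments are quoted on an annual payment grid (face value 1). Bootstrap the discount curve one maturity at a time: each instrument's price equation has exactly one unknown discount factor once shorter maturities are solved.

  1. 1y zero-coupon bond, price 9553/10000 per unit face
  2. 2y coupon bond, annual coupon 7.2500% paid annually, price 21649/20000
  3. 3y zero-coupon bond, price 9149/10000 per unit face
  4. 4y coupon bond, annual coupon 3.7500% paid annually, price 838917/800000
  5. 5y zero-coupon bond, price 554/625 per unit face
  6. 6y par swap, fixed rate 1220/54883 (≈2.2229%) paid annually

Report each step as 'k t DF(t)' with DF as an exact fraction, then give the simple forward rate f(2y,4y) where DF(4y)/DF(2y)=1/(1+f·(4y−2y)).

step 1 [1y] zero: DF = P = 9553/10000 ≈ 0.955300
step 2 [2y] bond c/1=29/400: DF=(21649/20000 − 29/400·(0.955300))/(1+29/400) = 9447/10000 ≈ 0.944700
step 3 [3y] zero: DF = P = 9149/10000 ≈ 0.914900
step 4 [4y] bond c/1=3/80: DF=(838917/800000 − 3/80·(0.955300+0.944700+0.914900))/(1+3/80) = 909/1000 ≈ 0.909000
step 5 [5y] zero: DF = P = 554/625 ≈ 0.886400
step 6 [6y] swap r/1=1220/54883: DF=(1 − 1220/54883·(0.955300+0.944700+0.914900+0.909000+0.886400))/(1+1220/54883) = 439/500 ≈ 0.878000

1 1 9553/10000
2 2 9447/10000
3 3 9149/10000
4 4 909/1000
5 5 554/625
6 6 439/500
f(2y,4y) = ((9447/10000)/(909/1000) − 1)/(2) = 119/6060 ≈ 1.9637%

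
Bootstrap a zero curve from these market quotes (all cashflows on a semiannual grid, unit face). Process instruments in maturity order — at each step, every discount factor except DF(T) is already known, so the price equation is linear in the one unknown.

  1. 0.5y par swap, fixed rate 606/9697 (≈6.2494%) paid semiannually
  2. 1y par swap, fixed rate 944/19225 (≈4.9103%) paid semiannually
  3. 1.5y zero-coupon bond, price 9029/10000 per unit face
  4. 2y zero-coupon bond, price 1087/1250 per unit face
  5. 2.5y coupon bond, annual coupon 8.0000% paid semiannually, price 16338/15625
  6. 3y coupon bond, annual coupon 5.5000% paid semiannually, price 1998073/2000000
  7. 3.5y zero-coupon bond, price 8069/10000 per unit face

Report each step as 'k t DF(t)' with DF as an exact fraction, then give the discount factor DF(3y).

step 1 [0.5y] swap r/2=303/9697: DF=(1 − 303/9697·(0))/(1+303/9697) = 9697/10000 ≈ 0.969700
step 2 [1y] swap r/2=472/19225: DF=(1 − 472/19225·(0.969700))/(1+472/19225) = 1191/1250 ≈ 0.952800
step 3 [1.5y] zero: DF = P = 9029/10000 ≈ 0.902900
step 4 [2y] zero: DF = P = 1087/1250 ≈ 0.869600
step 5 [2.5y] bond c/2=1/25: DF=(16338/15625 − 1/25·(0.969700+0.952800+0.902900+0.869600))/(1+1/25) = 8633/10000 ≈ 0.863300
step 6 [3y] bond c/2=11/400: DF=(1998073/2000000 − 11/400·(0.969700+0.952800+0.902900+0.869600+0.863300))/(1+11/400) = 8503/10000 ≈ 0.850300
step 7 [3.5y] zero: DF = P = 8069/10000 ≈ 0.806900

1 1/2 9697/10000
2 1 1191/1250
3 3/2 9029/10000
4 2 1087/1250
5 5/2 8633/10000
6 3 8503/10000
7 7/2 8069/10000
DF(3y) = 8503/10000 ≈ 0.850300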